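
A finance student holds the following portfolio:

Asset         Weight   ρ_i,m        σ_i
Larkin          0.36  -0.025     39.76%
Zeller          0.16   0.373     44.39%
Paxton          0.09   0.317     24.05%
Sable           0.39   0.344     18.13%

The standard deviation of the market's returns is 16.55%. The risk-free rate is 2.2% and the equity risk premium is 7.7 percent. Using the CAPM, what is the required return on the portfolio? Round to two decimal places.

β_Larkin = -0.025 × 39.76% / 16.55% = -0.0601
β_Zeller = 0.373 × 44.39% / 16.55% = 1.0005
β_Paxton = 0.317 × 24.05% / 16.55% = 0.4607
β_Sable = 0.344 × 18.13% / 16.55% = 0.3768
β_P = Σ w_i β_i = 0.36×-0.0601 + 0.16×1.0005 + 0.09×0.4607 + 0.39×0.3768 = 0.3269
E(R_P) = R_f + β_P × MRP = 2.2% + 0.3269 × 7.7% = 4.72%

4.72%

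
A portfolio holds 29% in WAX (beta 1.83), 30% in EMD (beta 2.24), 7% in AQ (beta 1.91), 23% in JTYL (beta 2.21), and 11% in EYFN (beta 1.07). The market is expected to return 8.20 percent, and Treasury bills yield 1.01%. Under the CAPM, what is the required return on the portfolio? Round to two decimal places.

β_P = Σ w_i β_i = 0.29×1.83 + 0.30×2.24 + 0.07×1.91 + 0.23×2.21 + 0.11×1.07 = 1.9624
MRP = 8.20% − 1.01% = 7.19%
E(R_P) = R_f + β_P × MRP = 1.01% + 1.9624 × 7.19% = 15.12%

15.12%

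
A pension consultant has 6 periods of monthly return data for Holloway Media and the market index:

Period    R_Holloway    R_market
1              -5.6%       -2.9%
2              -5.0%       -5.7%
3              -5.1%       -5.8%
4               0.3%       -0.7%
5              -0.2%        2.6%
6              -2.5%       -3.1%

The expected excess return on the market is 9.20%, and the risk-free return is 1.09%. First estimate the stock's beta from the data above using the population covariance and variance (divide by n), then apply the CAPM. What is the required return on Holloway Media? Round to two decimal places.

7.29%

Mean R_i = (-5.6 − 5.0 − 5.1 + 0.3 − 0.2 − 2.5) / 6 = -3.0167%
Mean R_m = (-2.9 − 5.7 − 5.8 − 0.7 + 2.6 − 3.1) / 6 = -2.6000%
Σ(R_i − R̄_i)(R_m − R̄_m) = 34.2800  ⇒  Cov = 34.2800 / 6 = 5.7133
Σ(R_m − R̄_m)² = 50.8400  ⇒  Var(R_m) = 50.8400 / 6 = 8.4733
β = Cov / Var(R_m) = 5.7133 / 8.4733 = 0.6743
E(R) = R_f + β × MRP = 1.09% + 0.6743 × 9.20% = 7.29%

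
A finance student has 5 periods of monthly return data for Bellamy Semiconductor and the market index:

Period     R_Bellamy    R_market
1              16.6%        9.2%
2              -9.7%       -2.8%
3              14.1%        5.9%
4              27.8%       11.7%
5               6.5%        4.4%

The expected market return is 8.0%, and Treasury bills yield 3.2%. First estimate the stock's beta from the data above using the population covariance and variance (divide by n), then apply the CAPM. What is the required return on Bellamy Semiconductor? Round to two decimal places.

Mean R_i = (16.6 − 9.7 + 14.1 + 27.8 + 6.5) / 5 = 11.0600%
Mean R_m = (9.2 − 2.8 + 5.9 + 11.7 + 4.4) / 5 = 5.6800%
Σ(R_i − R̄_i)(R_m − R̄_m) = 302.8260  ⇒  Cov = 302.8260 / 5 = 60.5652
Σ(R_m − R̄_m)² = 122.2280  ⇒  Var(R_m) = 122.2280 / 5 = 24.4456
β = Cov / Var(R_m) = 60.5652 / 24.4456 = 2.4776
MRP = 8.0% − 3.2% = 4.80%
E(R) = R_f + β × MRP = 3.2% + 2.4776 × 4.8% = 15.09%

15.09%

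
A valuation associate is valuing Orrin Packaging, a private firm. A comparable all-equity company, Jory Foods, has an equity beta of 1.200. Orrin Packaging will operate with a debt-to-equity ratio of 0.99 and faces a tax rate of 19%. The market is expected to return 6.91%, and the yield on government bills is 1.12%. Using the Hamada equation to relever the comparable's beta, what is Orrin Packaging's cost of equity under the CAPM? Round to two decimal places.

β_L = β_U × [1 + (1 − t)(D/E)] = 1.200 × [1 + (1 − 0.19) × 0.99]
    = 1.200 × [1 + 0.81 × 0.99] = 1.200 × 1.8019 = 2.1623
MRP = 6.91% − 1.12% = 5.79%
E(R) = R_f + β_L × MRP = 1.12% + 2.1623 × 5.79% = 13.64%

13.64%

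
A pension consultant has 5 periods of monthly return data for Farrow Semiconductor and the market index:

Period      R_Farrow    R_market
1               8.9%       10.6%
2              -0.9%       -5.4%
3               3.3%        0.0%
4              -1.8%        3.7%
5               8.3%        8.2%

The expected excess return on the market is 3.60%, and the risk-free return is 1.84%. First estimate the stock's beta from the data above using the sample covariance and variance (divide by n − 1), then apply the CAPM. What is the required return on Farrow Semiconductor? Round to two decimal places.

4.03%

Mean R_i = (8.9 − 0.9 + 3.3 − 1.8 + 8.3) / 5 = 3.5600%
Mean R_m = (10.6 − 5.4 + 0.0 + 3.7 + 8.2) / 5 = 3.4200%
Σ(R_i − R̄_i)(R_m − R̄_m) = 99.7240  ⇒  Cov = 99.7240 / 4 = 24.9310
Σ(R_m − R̄_m)² = 163.9680  ⇒  Var(R_m) = 163.9680 / 4 = 40.9920
β = Cov / Var(R_m) = 24.9310 / 40.9920 = 0.6082
E(R) = R_f + β × MRP = 1.84% + 0.6082 × 3.60% = 4.03%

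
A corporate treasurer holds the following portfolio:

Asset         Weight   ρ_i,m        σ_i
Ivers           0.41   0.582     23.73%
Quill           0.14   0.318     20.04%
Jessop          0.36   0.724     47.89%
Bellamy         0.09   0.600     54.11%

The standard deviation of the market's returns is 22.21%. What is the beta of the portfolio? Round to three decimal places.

0.989

β_Ivers = 0.582 × 23.73% / 22.21% = 0.6218
β_Quill = 0.318 × 20.04% / 22.21% = 0.2869
β_Jessop = 0.724 × 47.89% / 22.21% = 1.5611
β_Bellamy = 0.600 × 54.11% / 22.21% = 1.4618
β_P = Σ w_i β_i = 0.41×0.6218 + 0.14×0.2869 + 0.36×1.5611 + 0.09×1.4618 = 0.9887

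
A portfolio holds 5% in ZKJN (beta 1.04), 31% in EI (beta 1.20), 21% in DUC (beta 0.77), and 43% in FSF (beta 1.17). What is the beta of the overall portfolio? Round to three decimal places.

β_P = Σ w_i β_i = 0.05×1.04 + 0.31×1.20 + 0.21×0.77 + 0.43×1.17 = 1.0888

1.089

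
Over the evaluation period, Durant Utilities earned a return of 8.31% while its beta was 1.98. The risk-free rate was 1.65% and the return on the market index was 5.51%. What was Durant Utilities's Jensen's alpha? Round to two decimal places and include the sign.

Market excess return = 5.51% − 1.65% = 3.86%
CAPM benchmark = R_f + β(R_m − R_f) = 1.65% + 1.98 × 3.86% = 9.2928%
α = actual − benchmark = 8.31% − 9.2928% = -0.98%

-0.98%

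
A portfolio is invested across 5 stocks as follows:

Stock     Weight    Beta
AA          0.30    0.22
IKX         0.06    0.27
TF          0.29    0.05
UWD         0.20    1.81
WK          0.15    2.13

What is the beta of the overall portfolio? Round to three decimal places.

β_P = Σ w_i β_i = 0.30×0.22 + 0.06×0.27 + 0.29×0.05 + 0.20×1.81 + 0.15×2.13 = 0.7782

0.778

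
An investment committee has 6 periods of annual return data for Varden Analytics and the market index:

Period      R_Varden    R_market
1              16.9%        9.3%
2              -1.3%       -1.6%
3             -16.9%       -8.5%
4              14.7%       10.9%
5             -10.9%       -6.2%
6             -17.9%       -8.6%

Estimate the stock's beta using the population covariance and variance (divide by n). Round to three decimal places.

Mean R_i = (16.9 − 1.3 − 16.9 + 14.7 − 10.9 − 17.9) / 6 = -2.5667%
Mean R_m = (9.3 − 1.6 − 8.5 + 10.9 − 6.2 − 8.6) / 6 = -0.7833%
Σ(R_i − R̄_i)(R_m − R̄_m) = 672.5867  ⇒  Cov = 672.5867 / 6 = 112.0978
Σ(R_m − R̄_m)² = 388.8283  ⇒  Var(R_m) = 388.8283 / 6 = 64.8047
β = Cov / Var(R_m) = 112.0978 / 64.8047 = 1.7298

1.730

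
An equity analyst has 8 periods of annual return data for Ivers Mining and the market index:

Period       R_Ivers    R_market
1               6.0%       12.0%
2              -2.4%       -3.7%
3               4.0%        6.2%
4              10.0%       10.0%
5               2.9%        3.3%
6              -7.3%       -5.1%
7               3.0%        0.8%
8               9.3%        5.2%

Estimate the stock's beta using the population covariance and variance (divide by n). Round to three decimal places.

Mean R_i = (6.0 − 2.4 + 4.0 + 10.0 + 2.9 − 7.3 + 3.0 + 9.3) / 8 = 3.1875%
Mean R_m = (12.0 − 3.7 + 6.2 + 10.0 + 3.3 − 5.1 + 0.8 + 5.2) / 8 = 3.5875%
Σ(R_i − R̄_i)(R_m − R̄_m) = 211.7588  ⇒  Cov = 211.7588 / 8 = 26.4699
Σ(R_m − R̄_m)² = 257.7488  ⇒  Var(R_m) = 257.7488 / 8 = 32.2186
β = Cov / Var(R_m) = 26.4699 / 32.2186 = 0.8216

0.822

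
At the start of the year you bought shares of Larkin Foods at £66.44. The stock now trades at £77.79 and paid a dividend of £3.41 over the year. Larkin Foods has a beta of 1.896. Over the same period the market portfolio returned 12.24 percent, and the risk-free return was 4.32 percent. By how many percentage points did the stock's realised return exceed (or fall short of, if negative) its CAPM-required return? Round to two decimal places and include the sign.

+2.88%

Realised HPR = (P1 + D1 − P0) / P0 = (77.79 + 3.41 − 66.44) / 66.44 = 14.76 / 66.44 = 22.2155%
MRP = 12.24% − 4.32% = 7.92%
CAPM required = R_f + β·MRP = 4.32% + 1.896 × 7.92% = 19.33632%
α = realised − required = 22.2155% − 19.33632% = +2.88%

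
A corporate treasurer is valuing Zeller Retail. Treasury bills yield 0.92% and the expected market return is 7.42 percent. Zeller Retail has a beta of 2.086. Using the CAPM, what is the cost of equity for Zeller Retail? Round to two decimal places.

14.48%

Market risk premium = E(R_m) − R_f = 7.42% − 0.92% = 6.50%
E(R) = R_f + β × MRP = 0.92% + 2.086 × 6.50% = 14.48%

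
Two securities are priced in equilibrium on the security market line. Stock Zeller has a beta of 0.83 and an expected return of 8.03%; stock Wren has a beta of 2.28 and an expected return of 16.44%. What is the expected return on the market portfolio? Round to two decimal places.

Both satisfy E(R) = R_f + β·MRP, so the slope of the SML is
MRP = (16.44% − 8.03%) / (2.28 − 0.83) = 8.41% / 1.45 = 5.8000%
R_f = E(R_Zeller) − β_Zeller·MRP = 8.03% − 0.83 × 5.8000% = 3.2160%
E(R_m) = R_f + MRP = 3.2160% + 5.8000% = 9.02%

9.02%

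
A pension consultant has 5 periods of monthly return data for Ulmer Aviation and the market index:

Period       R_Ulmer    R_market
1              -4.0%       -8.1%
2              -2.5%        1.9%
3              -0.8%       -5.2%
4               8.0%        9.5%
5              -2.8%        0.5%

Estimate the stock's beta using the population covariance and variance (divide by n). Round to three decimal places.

Mean R_i = (-4.0 − 2.5 − 0.8 + 8.0 − 2.8) / 5 = -0.4200%
Mean R_m = (-8.1 + 1.9 − 5.2 + 9.5 + 0.5) / 5 = -0.2800%
Σ(R_i − R̄_i)(R_m − R̄_m) = 105.8220  ⇒  Cov = 105.8220 / 5 = 21.1644
Σ(R_m − R̄_m)² = 186.3680  ⇒  Var(R_m) = 186.3680 / 5 = 37.2736
β = Cov / Var(R_m) = 21.1644 / 37.2736 = 0.5678

0.568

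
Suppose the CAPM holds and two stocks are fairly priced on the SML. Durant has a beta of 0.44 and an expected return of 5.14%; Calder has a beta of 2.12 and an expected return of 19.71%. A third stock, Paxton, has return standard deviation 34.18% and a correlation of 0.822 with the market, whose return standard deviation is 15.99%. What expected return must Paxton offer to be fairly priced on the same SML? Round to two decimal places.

16.56%

MRP = (19.71% − 5.14%) / (2.12 − 0.44) = 8.6726%
R_f = 5.14% − 0.44 × 8.6726% = 1.3241%
β_Paxton = ρ·σ_i/σ_m = 0.822 × 34.18 / 15.99 = 1.7571
E(R_Paxton) = R_f + β × MRP = 1.3241% + 1.7571 × 8.6726% = 16.56%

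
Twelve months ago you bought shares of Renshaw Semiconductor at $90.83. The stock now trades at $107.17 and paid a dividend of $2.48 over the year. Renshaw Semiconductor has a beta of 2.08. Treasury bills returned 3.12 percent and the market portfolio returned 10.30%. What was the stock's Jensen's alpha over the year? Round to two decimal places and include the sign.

Realised HPR = (P1 + D1 − P0) / P0 = (107.17 + 2.48 − 90.83) / 90.83 = 18.82 / 90.83 = 20.7200%
MRP = 10.30% − 3.12% = 7.18%
CAPM required = R_f + β·MRP = 3.12% + 2.08 × 7.18% = 18.0544%
α = realised − required = 20.7200% − 18.0544% = +2.67%

+2.67%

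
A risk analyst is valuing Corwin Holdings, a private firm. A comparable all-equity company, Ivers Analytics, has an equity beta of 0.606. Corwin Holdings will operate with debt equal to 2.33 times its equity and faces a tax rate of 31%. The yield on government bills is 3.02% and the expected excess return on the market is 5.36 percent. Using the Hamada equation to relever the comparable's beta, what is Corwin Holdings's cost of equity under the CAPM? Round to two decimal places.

β_L = β_U × [1 + (1 − t)(D/E)] = 0.606 × [1 + (1 − 0.31) × 2.33]
    = 0.606 × [1 + 0.69 × 2.33] = 0.606 × 2.6077 = 1.5803
E(R) = R_f + β_L × MRP = 3.02% + 1.5803 × 5.36% = 11.49%

11.49%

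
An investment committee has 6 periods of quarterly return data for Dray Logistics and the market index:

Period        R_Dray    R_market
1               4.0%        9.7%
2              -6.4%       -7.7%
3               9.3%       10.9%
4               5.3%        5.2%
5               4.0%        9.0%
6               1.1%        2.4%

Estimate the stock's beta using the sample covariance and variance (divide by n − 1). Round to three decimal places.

Mean R_i = (4.0 − 6.4 + 9.3 + 5.3 + 4.0 + 1.1) / 6 = 2.8833%
Mean R_m = (9.7 − 7.7 + 10.9 + 5.2 + 9.0 + 2.4) / 6 = 4.9167%
Σ(R_i − R̄_i)(R_m − R̄_m) = 170.5917  ⇒  Cov = 170.5917 / 5 = 34.1183
Σ(R_m − R̄_m)² = 240.9483  ⇒  Var(R_m) = 240.9483 / 5 = 48.1897
β = Cov / Var(R_m) = 34.1183 / 48.1897 = 0.7080

0.708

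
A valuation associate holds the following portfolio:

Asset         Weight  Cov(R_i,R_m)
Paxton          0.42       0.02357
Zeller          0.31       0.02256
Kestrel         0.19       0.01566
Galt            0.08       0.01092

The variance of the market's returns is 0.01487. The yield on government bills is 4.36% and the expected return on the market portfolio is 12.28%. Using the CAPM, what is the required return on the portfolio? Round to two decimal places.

15.41%

β_Paxton = 0.02357 / 0.01487 = 1.5851
β_Zeller = 0.02256 / 0.01487 = 1.5171
β_Kestrel = 0.01566 / 0.01487 = 1.0531
β_Galt = 0.01092 / 0.01487 = 0.7344
β_P = Σ w_i β_i = 0.42×1.5851 + 0.31×1.5171 + 0.19×1.0531 + 0.08×0.7344 = 1.3949
MRP = 12.28% − 4.36% = 7.92%
E(R_P) = R_f + β_P × MRP = 4.36% + 1.3949 × 7.92% = 15.41%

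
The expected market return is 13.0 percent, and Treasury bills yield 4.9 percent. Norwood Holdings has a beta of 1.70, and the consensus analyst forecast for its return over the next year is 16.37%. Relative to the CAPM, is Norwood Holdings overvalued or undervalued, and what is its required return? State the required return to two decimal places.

MRP = 13.0% − 4.9% = 8.10%
Required return = R_f + β·MRP = 4.9% + 1.70 × 8.1% = 18.67%
Forecast 16.37% < required 18.67% → the stock plots below the SML → overvalued.

Overvalued; required return 18.67%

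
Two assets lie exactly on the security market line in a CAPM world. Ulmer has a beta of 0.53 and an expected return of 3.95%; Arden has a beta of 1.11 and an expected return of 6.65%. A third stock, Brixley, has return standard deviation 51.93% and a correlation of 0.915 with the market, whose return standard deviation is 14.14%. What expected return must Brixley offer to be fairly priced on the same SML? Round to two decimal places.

17.13%

MRP = (6.65% − 3.95%) / (1.11 − 0.53) = 4.6552%
R_f = 3.95% − 0.53 × 4.6552% = 1.4827%
β_Brixley = ρ·σ_i/σ_m = 0.915 × 51.93 / 14.14 = 3.3604
E(R_Brixley) = R_f + β × MRP = 1.4827% + 3.3604 × 4.6552% = 17.13%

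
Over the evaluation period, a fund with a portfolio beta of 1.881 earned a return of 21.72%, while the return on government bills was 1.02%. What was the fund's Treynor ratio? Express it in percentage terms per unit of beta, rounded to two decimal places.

Treynor = (R_P − R_f) / β_P = (21.72% − 1.02%) / 1.8810 = 20.70% / 1.8810 = 11.00%

11.00%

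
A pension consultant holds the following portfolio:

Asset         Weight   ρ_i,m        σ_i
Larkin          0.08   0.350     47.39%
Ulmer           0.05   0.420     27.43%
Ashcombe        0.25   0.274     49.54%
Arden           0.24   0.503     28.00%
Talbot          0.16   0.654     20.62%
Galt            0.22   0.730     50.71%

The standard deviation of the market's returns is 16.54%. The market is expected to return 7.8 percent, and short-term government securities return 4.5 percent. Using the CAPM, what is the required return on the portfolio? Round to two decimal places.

β_Larkin = 0.350 × 47.39% / 16.54% = 1.0028
β_Ulmer = 0.420 × 27.43% / 16.54% = 0.6965
β_Ashcombe = 0.274 × 49.54% / 16.54% = 0.8207
β_Arden = 0.503 × 28.00% / 16.54% = 0.8515
β_Talbot = 0.654 × 20.62% / 16.54% = 0.8153
β_Galt = 0.730 × 50.71% / 16.54% = 2.2381
β_P = Σ w_i β_i = 0.08×1.0028 + 0.05×0.6965 + 0.25×0.8207 + 0.24×0.8515 + 0.16×0.8153 + 0.22×2.2381 = 1.1474
MRP = 7.8% − 4.5% = 3.30%
E(R_P) = R_f + β_P × MRP = 4.5% + 1.1474 × 3.3% = 8.29%

8.29%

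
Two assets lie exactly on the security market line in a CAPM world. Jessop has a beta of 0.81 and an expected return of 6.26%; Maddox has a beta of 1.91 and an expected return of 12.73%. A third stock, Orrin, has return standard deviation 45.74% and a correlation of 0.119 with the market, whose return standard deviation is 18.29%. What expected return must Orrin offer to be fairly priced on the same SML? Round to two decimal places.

MRP = (12.73% − 6.26%) / (1.91 − 0.81) = 5.8818%
R_f = 6.26% − 0.81 × 5.8818% = 1.4957%
β_Orrin = ρ·σ_i/σ_m = 0.119 × 45.74 / 18.29 = 0.2976
E(R_Orrin) = R_f + β × MRP = 1.4957% + 0.2976 × 5.8818% = 3.25%

3.25%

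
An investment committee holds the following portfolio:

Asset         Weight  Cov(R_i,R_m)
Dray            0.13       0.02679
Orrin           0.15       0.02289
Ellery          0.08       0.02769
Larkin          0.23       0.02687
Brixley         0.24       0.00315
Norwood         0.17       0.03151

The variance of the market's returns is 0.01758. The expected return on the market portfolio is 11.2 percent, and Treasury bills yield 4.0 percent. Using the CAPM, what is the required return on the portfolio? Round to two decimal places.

12.77%

β_Dray = 0.02679 / 0.01758 = 1.5239
β_Orrin = 0.02289 / 0.01758 = 1.3020
β_Ellery = 0.02769 / 0.01758 = 1.5751
β_Larkin = 0.02687 / 0.01758 = 1.5284
β_Brixley = 0.00315 / 0.01758 = 0.1792
β_Norwood = 0.03151 / 0.01758 = 1.7924
β_P = Σ w_i β_i = 0.13×1.5239 + 0.15×1.3020 + 0.08×1.5751 + 0.23×1.5284 + 0.24×0.1792 + 0.17×1.7924 = 1.2187
MRP = 11.2% − 4.0% = 7.20%
E(R_P) = R_f + β_P × MRP = 4.0% + 1.2187 × 7.2% = 12.77%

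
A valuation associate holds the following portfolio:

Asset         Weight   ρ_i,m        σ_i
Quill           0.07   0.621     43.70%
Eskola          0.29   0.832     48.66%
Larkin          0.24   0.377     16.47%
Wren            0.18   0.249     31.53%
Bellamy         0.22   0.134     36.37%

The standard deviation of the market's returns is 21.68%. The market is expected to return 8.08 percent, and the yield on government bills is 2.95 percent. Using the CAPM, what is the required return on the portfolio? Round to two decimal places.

β_Quill = 0.621 × 43.70% / 21.68% = 1.2517
β_Eskola = 0.832 × 48.66% / 21.68% = 1.8674
β_Larkin = 0.377 × 16.47% / 21.68% = 0.2864
β_Wren = 0.249 × 31.53% / 21.68% = 0.3621
β_Bellamy = 0.134 × 36.37% / 21.68% = 0.2248
β_P = Σ w_i β_i = 0.07×1.2517 + 0.29×1.8674 + 0.24×0.2864 + 0.18×0.3621 + 0.22×0.2248 = 0.8125
MRP = 8.08% − 2.95% = 5.13%
E(R_P) = R_f + β_P × MRP = 2.95% + 0.8125 × 5.13% = 7.12%

7.12%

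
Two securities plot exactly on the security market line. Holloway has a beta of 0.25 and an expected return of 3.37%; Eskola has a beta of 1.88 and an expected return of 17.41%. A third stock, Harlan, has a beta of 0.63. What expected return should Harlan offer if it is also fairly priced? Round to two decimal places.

6.64%

MRP (SML slope) = (17.41% − 3.37%) / (1.88 − 0.25) = 14.04% / 1.63 = 8.6135%
R_f (intercept) = 3.37% − 0.25 × 8.6135% = 1.2166%
E(R_Harlan) = R_f + β × MRP = 1.2166% + 0.63 × 8.6135% = 6.64%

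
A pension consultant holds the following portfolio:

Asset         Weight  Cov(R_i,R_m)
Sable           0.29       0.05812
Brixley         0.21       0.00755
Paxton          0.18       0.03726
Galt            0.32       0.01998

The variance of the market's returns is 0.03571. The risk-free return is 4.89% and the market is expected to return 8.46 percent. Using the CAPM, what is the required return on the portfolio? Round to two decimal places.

β_Sable = 0.05812 / 0.03571 = 1.6276
β_Brixley = 0.00755 / 0.03571 = 0.2114
β_Paxton = 0.03726 / 0.03571 = 1.0434
β_Galt = 0.01998 / 0.03571 = 0.5595
β_P = Σ w_i β_i = 0.29×1.6276 + 0.21×0.2114 + 0.18×1.0434 + 0.32×0.5595 = 0.8833
MRP = 8.46% − 4.89% = 3.57%
E(R_P) = R_f + β_P × MRP = 4.89% + 0.8833 × 3.57% = 8.04%

8.04%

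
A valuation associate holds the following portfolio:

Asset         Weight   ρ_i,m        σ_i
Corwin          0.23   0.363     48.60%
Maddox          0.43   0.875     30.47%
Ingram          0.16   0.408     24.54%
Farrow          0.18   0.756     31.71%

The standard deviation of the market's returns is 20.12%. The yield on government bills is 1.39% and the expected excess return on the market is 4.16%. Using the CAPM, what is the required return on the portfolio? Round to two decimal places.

β_Corwin = 0.363 × 48.60% / 20.12% = 0.8768
β_Maddox = 0.875 × 30.47% / 20.12% = 1.3251
β_Ingram = 0.408 × 24.54% / 20.12% = 0.4976
β_Farrow = 0.756 × 31.71% / 20.12% = 1.1915
β_P = Σ w_i β_i = 0.23×0.8768 + 0.43×1.3251 + 0.16×0.4976 + 0.18×1.1915 = 1.0655
E(R_P) = R_f + β_P × MRP = 1.39% + 1.0655 × 4.16% = 5.82%

5.82%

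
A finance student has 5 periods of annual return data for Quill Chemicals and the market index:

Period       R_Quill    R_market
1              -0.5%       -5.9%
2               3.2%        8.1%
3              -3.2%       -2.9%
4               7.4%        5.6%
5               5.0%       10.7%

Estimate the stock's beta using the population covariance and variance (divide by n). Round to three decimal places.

Mean R_i = (-0.5 + 3.2 − 3.2 + 7.4 + 5.0) / 5 = 2.3800%
Mean R_m = (-5.9 + 8.1 − 2.9 + 5.6 + 10.7) / 5 = 3.1200%
Σ(R_i − R̄_i)(R_m − R̄_m) = 95.9620  ⇒  Cov = 95.9620 / 5 = 19.1924
Σ(R_m − R̄_m)² = 206.0080  ⇒  Var(R_m) = 206.0080 / 5 = 41.2016
β = Cov / Var(R_m) = 19.1924 / 41.2016 = 0.4658

0.466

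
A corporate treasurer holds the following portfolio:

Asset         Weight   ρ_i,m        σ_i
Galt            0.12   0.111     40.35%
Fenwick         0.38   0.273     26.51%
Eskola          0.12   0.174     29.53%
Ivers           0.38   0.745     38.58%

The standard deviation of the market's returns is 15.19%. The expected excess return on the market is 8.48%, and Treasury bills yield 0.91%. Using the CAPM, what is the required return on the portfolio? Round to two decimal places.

β_Galt = 0.111 × 40.35% / 15.19% = 0.2949
β_Fenwick = 0.273 × 26.51% / 15.19% = 0.4764
β_Eskola = 0.174 × 29.53% / 15.19% = 0.3383
β_Ivers = 0.745 × 38.58% / 15.19% = 1.8922
β_P = Σ w_i β_i = 0.12×0.2949 + 0.38×0.4764 + 0.12×0.3383 + 0.38×1.8922 = 0.9761
E(R_P) = R_f + β_P × MRP = 0.91% + 0.9761 × 8.48% = 9.19%

9.19%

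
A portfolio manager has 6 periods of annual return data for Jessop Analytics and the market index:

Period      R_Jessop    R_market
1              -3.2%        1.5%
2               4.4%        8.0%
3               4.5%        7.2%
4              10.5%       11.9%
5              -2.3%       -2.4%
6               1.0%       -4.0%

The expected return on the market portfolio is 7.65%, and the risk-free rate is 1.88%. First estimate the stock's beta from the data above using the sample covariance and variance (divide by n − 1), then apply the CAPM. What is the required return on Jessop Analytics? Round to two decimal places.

Mean R_i = (-3.2 + 4.4 + 4.5 + 10.5 − 2.3 + 1.0) / 6 = 2.4833%
Mean R_m = (1.5 + 8.0 + 7.2 + 11.9 − 2.4 − 4.0) / 6 = 3.7000%
Σ(R_i − R̄_i)(R_m − R̄_m) = 134.1400  ⇒  Cov = 134.1400 / 5 = 26.8280
Σ(R_m − R̄_m)² = 199.3200  ⇒  Var(R_m) = 199.3200 / 5 = 39.8640
β = Cov / Var(R_m) = 26.8280 / 39.8640 = 0.6730
MRP = 7.65% − 1.88% = 5.77%
E(R) = R_f + β × MRP = 1.88% + 0.6730 × 5.77% = 5.76%

5.76%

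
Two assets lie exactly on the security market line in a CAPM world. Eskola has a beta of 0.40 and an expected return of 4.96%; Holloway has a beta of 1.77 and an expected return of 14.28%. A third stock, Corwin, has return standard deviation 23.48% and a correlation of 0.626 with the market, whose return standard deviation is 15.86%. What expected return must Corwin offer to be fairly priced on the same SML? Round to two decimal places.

8.54%

MRP = (14.28% − 4.96%) / (1.77 − 0.40) = 6.8029%
R_f = 4.96% − 0.40 × 6.8029% = 2.2388%
β_Corwin = ρ·σ_i/σ_m = 0.626 × 23.48 / 15.86 = 0.9268
E(R_Corwin) = R_f + β × MRP = 2.2388% + 0.9268 × 6.8029% = 8.54%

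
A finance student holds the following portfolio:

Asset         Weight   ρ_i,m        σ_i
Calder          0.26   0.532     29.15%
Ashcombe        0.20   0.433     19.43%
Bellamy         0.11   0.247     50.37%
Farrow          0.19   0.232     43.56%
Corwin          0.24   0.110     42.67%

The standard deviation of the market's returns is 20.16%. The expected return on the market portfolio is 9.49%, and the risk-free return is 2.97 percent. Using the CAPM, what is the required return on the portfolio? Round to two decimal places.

β_Calder = 0.532 × 29.15% / 20.16% = 0.7692
β_Ashcombe = 0.433 × 19.43% / 20.16% = 0.4173
β_Bellamy = 0.247 × 50.37% / 20.16% = 0.6171
β_Farrow = 0.232 × 43.56% / 20.16% = 0.5013
β_Corwin = 0.110 × 42.67% / 20.16% = 0.2328
β_P = Σ w_i β_i = 0.26×0.7692 + 0.20×0.4173 + 0.11×0.6171 + 0.19×0.5013 + 0.24×0.2328 = 0.5025
MRP = 9.49% − 2.97% = 6.52%
E(R_P) = R_f + β_P × MRP = 2.97% + 0.5025 × 6.52% = 6.25%

6.25%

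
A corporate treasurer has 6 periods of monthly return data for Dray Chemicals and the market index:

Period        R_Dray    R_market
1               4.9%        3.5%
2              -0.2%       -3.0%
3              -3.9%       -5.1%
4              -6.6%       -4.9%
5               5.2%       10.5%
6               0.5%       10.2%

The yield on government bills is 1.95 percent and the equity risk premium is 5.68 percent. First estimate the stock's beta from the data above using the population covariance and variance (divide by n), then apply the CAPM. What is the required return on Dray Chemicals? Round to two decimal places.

4.74%

Mean R_i = (4.9 − 0.2 − 3.9 − 6.6 + 5.2 + 0.5) / 6 = -0.0167%
Mean R_m = (3.5 − 3.0 − 5.1 − 4.9 + 10.5 + 10.2) / 6 = 1.8667%
Σ(R_i − R̄_i)(R_m − R̄_m) = 129.8667  ⇒  Cov = 129.8667 / 6 = 21.6445
Σ(R_m − R̄_m)² = 264.6533  ⇒  Var(R_m) = 264.6533 / 6 = 44.1089
β = Cov / Var(R_m) = 21.6445 / 44.1089 = 0.4907
E(R) = R_f + β × MRP = 1.95% + 0.4907 × 5.68% = 4.74%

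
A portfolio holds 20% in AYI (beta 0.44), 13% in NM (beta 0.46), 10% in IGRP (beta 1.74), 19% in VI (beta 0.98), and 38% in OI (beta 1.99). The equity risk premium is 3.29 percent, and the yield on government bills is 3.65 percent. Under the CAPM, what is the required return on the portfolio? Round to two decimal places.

7.81%

β_P = Σ w_i β_i = 0.20×0.44 + 0.13×0.46 + 0.10×1.74 + 0.19×0.98 + 0.38×1.99 = 1.2642
E(R_P) = R_f + β_P × MRP = 3.65% + 1.2642 × 3.29% = 7.81%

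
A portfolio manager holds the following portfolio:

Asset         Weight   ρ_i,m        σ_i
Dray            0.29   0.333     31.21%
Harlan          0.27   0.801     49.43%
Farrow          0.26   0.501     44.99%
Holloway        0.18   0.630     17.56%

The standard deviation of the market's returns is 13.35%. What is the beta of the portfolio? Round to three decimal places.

β_Dray = 0.333 × 31.21% / 13.35% = 0.7785
β_Harlan = 0.801 × 49.43% / 13.35% = 2.9658
β_Farrow = 0.501 × 44.99% / 13.35% = 1.6884
β_Holloway = 0.630 × 17.56% / 13.35% = 0.8287
β_P = Σ w_i β_i = 0.29×0.7785 + 0.27×2.9658 + 0.26×1.6884 + 0.18×0.8287 = 1.6147

1.615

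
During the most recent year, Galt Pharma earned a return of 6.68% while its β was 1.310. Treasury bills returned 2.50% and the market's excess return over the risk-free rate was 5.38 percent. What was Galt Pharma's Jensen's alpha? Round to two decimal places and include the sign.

-2.87%

CAPM benchmark = R_f + β(R_m − R_f) = 2.50% + 1.310 × 5.38% = 9.54780%
α = actual − benchmark = 6.68% − 9.54780% = -2.87%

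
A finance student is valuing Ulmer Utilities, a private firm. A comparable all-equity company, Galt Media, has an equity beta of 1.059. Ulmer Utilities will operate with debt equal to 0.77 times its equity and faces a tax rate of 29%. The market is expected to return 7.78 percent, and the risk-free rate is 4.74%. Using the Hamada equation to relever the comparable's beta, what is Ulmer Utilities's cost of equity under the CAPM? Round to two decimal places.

9.72%

β_L = β_U × [1 + (1 − t)(D/E)] = 1.059 × [1 + (1 − 0.29) × 0.77]
    = 1.059 × [1 + 0.71 × 0.77] = 1.059 × 1.5467 = 1.6380
MRP = 7.78% − 4.74% = 3.04%
E(R) = R_f + β_L × MRP = 4.74% + 1.6380 × 3.04% = 9.72%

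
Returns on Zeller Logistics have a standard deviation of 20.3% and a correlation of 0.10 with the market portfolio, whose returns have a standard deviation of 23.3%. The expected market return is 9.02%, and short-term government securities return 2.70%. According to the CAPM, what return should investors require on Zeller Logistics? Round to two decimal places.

β = ρ × σ_i / σ_m = 0.10 × 20.3% / 23.3% = 0.0871
MRP = 9.02% − 2.70% = 6.32%
E(R) = 2.70% + 0.0871 × 6.32% = 3.25%

3.25%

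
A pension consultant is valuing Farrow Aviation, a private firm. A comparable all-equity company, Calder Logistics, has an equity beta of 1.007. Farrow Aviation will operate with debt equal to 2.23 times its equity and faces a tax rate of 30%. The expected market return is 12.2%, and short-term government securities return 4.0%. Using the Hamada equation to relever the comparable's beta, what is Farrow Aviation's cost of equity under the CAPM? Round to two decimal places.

β_L = β_U × [1 + (1 − t)(D/E)] = 1.007 × [1 + (1 − 0.30) × 2.23]
    = 1.007 × [1 + 0.70 × 2.23] = 1.007 × 2.5610 = 2.5789
MRP = 12.2% − 4.0% = 8.20%
E(R) = R_f + β_L × MRP = 4.0% + 2.5789 × 8.2% = 25.15%

25.15%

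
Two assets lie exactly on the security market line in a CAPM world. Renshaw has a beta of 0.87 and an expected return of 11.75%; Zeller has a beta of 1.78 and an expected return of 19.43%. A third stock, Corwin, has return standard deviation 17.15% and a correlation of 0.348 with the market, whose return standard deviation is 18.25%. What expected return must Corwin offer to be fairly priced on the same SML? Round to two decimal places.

MRP = (19.43% − 11.75%) / (1.78 − 0.87) = 8.4396%
R_f = 11.75% − 0.87 × 8.4396% = 4.4075%
β_Corwin = ρ·σ_i/σ_m = 0.348 × 17.15 / 18.25 = 0.3270
E(R_Corwin) = R_f + β × MRP = 4.4075% + 0.3270 × 8.4396% = 7.17%

7.17%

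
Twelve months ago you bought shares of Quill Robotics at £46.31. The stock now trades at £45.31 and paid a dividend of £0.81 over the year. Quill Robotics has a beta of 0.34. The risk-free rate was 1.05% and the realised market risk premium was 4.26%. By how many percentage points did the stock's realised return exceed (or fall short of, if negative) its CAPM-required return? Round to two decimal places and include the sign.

-2.91%

Realised HPR = (P1 + D1 − P0) / P0 = (45.31 + 0.81 − 46.31) / 46.31 = -0.19 / 46.31 = -0.4103%
CAPM required = R_f + β·MRP = 1.05% + 0.34 × 4.26% = 2.4984%
α = realised − required = -0.4103% − 2.4984% = -2.91%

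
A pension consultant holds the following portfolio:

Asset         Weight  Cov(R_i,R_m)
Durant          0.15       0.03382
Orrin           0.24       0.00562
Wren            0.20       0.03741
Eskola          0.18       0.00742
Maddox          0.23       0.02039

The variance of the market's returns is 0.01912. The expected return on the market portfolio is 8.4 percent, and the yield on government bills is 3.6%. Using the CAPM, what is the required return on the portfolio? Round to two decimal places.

8.60%

β_Durant = 0.03382 / 0.01912 = 1.7688
β_Orrin = 0.00562 / 0.01912 = 0.2939
β_Wren = 0.03741 / 0.01912 = 1.9566
β_Eskola = 0.00742 / 0.01912 = 0.3881
β_Maddox = 0.02039 / 0.01912 = 1.0664
β_P = Σ w_i β_i = 0.15×1.7688 + 0.24×0.2939 + 0.20×1.9566 + 0.18×0.3881 + 0.23×1.0664 = 1.0423
MRP = 8.4% − 3.6% = 4.80%
E(R_P) = R_f + β_P × MRP = 3.6% + 1.0423 × 4.8% = 8.60%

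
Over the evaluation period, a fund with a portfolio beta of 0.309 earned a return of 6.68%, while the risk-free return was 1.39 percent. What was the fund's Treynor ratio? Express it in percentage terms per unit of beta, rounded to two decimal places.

17.12%

Treynor = (R_P − R_f) / β_P = (6.68% − 1.39%) / 0.3090 = 5.29% / 0.3090 = 17.12%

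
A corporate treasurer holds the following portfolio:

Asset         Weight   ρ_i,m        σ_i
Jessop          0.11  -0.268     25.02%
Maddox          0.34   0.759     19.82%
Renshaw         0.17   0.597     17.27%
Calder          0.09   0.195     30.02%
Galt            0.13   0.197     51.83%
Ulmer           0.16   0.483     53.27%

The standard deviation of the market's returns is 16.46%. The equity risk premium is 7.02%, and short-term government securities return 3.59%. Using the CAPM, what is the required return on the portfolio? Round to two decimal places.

8.75%

β_Jessop = -0.268 × 25.02% / 16.46% = -0.4074
β_Maddox = 0.759 × 19.82% / 16.46% = 0.9139
β_Renshaw = 0.597 × 17.27% / 16.46% = 0.6264
β_Calder = 0.195 × 30.02% / 16.46% = 0.3556
β_Galt = 0.197 × 51.83% / 16.46% = 0.6203
β_Ulmer = 0.483 × 53.27% / 16.46% = 1.5631
β_P = Σ w_i β_i = 0.11×-0.4074 + 0.34×0.9139 + 0.17×0.6264 + 0.09×0.3556 + 0.13×0.6203 + 0.16×1.5631 = 0.7351
E(R_P) = R_f + β_P × MRP = 3.59% + 0.7351 × 7.02% = 8.75%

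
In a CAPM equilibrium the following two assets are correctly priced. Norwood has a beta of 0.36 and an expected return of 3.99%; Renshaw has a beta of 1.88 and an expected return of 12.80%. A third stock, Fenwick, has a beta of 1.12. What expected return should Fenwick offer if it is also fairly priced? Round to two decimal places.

MRP (SML slope) = (12.80% − 3.99%) / (1.88 − 0.36) = 8.81% / 1.52 = 5.7961%
R_f (intercept) = 3.99% − 0.36 × 5.7961% = 1.9034%
E(R_Fenwick) = R_f + β × MRP = 1.9034% + 1.12 × 5.7961% = 8.40%

8.40%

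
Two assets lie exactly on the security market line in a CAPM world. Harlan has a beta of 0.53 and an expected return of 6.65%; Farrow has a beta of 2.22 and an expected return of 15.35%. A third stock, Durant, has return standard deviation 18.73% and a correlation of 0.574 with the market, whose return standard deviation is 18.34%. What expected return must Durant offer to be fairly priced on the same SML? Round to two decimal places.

6.94%

MRP = (15.35% − 6.65%) / (2.22 − 0.53) = 5.1479%
R_f = 6.65% − 0.53 × 5.1479% = 3.9216%
β_Durant = ρ·σ_i/σ_m = 0.574 × 18.73 / 18.34 = 0.5862
E(R_Durant) = R_f + β × MRP = 3.9216% + 0.5862 × 5.1479% = 6.94%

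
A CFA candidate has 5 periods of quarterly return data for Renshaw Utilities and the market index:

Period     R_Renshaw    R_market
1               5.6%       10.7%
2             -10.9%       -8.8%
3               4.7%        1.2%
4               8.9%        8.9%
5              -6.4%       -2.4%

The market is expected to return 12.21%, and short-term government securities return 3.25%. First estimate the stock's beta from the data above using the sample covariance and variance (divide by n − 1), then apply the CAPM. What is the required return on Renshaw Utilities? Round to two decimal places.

11.95%

Mean R_i = (5.6 − 10.9 + 4.7 + 8.9 − 6.4) / 5 = 0.3800%
Mean R_m = (10.7 − 8.8 + 1.2 + 8.9 − 2.4) / 5 = 1.9200%
Σ(R_i − R̄_i)(R_m − R̄_m) = 252.4020  ⇒  Cov = 252.4020 / 4 = 63.1005
Σ(R_m − R̄_m)² = 259.9080  ⇒  Var(R_m) = 259.9080 / 4 = 64.9770
β = Cov / Var(R_m) = 63.1005 / 64.9770 = 0.9711
MRP = 12.21% − 3.25% = 8.96%
E(R) = R_f + β × MRP = 3.25% + 0.9711 × 8.96% = 11.95%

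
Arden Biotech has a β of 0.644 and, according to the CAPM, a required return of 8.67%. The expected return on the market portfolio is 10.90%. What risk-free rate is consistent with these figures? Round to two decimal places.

E(R) = R_f + β(E(R_m) − R_f) = R_f(1 − β) + β·E(R_m)
8.67% = R_f × (1 − 0.644) + 0.644 × 10.90%
8.67% = R_f × 0.356 + 7.01960%
R_f = (8.67% − 7.01960%) / 0.356 = 4.64%

4.64%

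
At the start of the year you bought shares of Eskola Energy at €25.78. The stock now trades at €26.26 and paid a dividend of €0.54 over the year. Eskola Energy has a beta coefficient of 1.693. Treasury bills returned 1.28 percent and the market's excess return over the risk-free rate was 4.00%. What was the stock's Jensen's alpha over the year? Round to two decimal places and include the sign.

-4.10%

Realised HPR = (P1 + D1 − P0) / P0 = (26.26 + 0.54 − 25.78) / 25.78 = 1.02 / 25.78 = 3.9566%
CAPM required = R_f + β·MRP = 1.28% + 1.693 × 4.00% = 8.05200%
α = realised − required = 3.9566% − 8.05200% = -4.10%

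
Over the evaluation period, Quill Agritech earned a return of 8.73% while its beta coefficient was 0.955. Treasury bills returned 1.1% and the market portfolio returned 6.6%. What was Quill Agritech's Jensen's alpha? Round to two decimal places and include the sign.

+2.38%

Market excess return = 6.6% − 1.1% = 5.50%
CAPM benchmark = R_f + β(R_m − R_f) = 1.1% + 0.955 × 5.5% = 6.3525%
α = actual − benchmark = 8.73% − 6.3525% = +2.38%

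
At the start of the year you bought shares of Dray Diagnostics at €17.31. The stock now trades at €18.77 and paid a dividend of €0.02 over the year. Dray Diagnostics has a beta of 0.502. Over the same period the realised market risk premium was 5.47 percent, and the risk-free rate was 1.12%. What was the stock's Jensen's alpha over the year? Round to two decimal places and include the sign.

Realised HPR = (P1 + D1 − P0) / P0 = (18.77 + 0.02 − 17.31) / 17.31 = 1.48 / 17.31 = 8.5500%
CAPM required = R_f + β·MRP = 1.12% + 0.502 × 5.47% = 3.86594%
α = realised − required = 8.5500% − 3.86594% = +4.68%

+4.68%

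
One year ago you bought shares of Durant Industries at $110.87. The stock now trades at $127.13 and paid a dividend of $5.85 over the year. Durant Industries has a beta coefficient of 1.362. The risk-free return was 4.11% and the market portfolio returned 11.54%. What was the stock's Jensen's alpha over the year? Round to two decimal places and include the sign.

+5.71%

Realised HPR = (P1 + D1 − P0) / P0 = (127.13 + 5.85 − 110.87) / 110.87 = 22.11 / 110.87 = 19.9423%
MRP = 11.54% − 4.11% = 7.43%
CAPM required = R_f + β·MRP = 4.11% + 1.362 × 7.43% = 14.22966%
α = realised − required = 19.9423% − 14.22966% = +5.71%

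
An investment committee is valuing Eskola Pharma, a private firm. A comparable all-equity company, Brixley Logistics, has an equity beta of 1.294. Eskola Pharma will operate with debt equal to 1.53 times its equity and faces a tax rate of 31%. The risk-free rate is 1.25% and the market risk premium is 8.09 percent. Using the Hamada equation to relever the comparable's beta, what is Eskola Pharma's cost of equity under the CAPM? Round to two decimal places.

β_L = β_U × [1 + (1 − t)(D/E)] = 1.294 × [1 + (1 − 0.31) × 1.53]
    = 1.294 × [1 + 0.69 × 1.53] = 1.294 × 2.0557 = 2.6601
E(R) = R_f + β_L × MRP = 1.25% + 2.6601 × 8.09% = 22.77%

22.77%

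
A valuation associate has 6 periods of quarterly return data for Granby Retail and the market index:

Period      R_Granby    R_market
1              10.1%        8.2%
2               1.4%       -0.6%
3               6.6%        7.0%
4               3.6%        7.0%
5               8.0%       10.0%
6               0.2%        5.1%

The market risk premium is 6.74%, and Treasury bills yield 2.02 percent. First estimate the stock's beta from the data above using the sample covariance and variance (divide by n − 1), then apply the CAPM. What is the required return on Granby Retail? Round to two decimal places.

Mean R_i = (10.1 + 1.4 + 6.6 + 3.6 + 8.0 + 0.2) / 6 = 4.9833%
Mean R_m = (8.2 − 0.6 + 7.0 + 7.0 + 10.0 + 5.1) / 6 = 6.1167%
Σ(R_i − R̄_i)(R_m − R̄_m) = 51.5117  ⇒  Cov = 51.5117 / 5 = 10.3023
Σ(R_m − R̄_m)² = 67.1283  ⇒  Var(R_m) = 67.1283 / 5 = 13.4257
β = Cov / Var(R_m) = 10.3023 / 13.4257 = 0.7674
E(R) = R_f + β × MRP = 2.02% + 0.7674 × 6.74% = 7.19%

7.19%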